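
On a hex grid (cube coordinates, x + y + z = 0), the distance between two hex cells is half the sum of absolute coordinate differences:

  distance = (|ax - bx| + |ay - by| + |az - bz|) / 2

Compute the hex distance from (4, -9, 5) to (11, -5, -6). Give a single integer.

|ax - bx| = |4 - 11| = 7
|ay - by| = |-9 - (-5)| = 4
|az - bz| = |5 - (-6)| = 11
distance = (7 + 4 + 11) / 2 = 22 / 2 = 11

Answer: 11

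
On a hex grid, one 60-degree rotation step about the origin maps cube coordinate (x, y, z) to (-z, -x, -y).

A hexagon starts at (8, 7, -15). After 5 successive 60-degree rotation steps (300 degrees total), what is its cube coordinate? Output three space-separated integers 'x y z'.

Answer: -7 15 -8

Derivation:
Start: (8, 7, -15)
Step 1: (8, 7, -15) -> (-(-15), -(8), -(7)) = (15, -8, -7)
Step 2: (15, -8, -7) -> (-(-7), -(15), -(-8)) = (7, -15, 8)
Step 3: (7, -15, 8) -> (-(8), -(7), -(-15)) = (-8, -7, 15)
Step 4: (-8, -7, 15) -> (-(15), -(-8), -(-7)) = (-15, 8, 7)
Step 5: (-15, 8, 7) -> (-(7), -(-15), -(8)) = (-7, 15, -8)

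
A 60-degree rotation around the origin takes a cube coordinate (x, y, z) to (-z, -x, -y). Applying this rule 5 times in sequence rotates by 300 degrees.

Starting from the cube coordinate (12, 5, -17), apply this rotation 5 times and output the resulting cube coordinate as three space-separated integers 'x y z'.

Answer: -5 17 -12

Derivation:
Start: (12, 5, -17)
Step 1: (12, 5, -17) -> (-(-17), -(12), -(5)) = (17, -12, -5)
Step 2: (17, -12, -5) -> (-(-5), -(17), -(-12)) = (5, -17, 12)
Step 3: (5, -17, 12) -> (-(12), -(5), -(-17)) = (-12, -5, 17)
Step 4: (-12, -5, 17) -> (-(17), -(-12), -(-5)) = (-17, 12, 5)
Step 5: (-17, 12, 5) -> (-(5), -(-17), -(12)) = (-5, 17, -12)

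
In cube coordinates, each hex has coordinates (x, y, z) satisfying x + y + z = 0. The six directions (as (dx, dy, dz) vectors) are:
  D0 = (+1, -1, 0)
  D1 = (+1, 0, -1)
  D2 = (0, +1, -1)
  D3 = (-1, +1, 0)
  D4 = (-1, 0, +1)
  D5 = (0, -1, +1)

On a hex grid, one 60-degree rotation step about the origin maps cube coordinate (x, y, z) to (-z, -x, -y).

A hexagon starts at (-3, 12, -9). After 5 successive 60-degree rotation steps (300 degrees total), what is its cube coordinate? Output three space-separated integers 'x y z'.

Answer: -12 9 3

Derivation:
Start: (-3, 12, -9)
Step 1: (-3, 12, -9) -> (-(-9), -(-3), -(12)) = (9, 3, -12)
Step 2: (9, 3, -12) -> (-(-12), -(9), -(3)) = (12, -9, -3)
Step 3: (12, -9, -3) -> (-(-3), -(12), -(-9)) = (3, -12, 9)
Step 4: (3, -12, 9) -> (-(9), -(3), -(-12)) = (-9, -3, 12)
Step 5: (-9, -3, 12) -> (-(12), -(-9), -(-3)) = (-12, 9, 3)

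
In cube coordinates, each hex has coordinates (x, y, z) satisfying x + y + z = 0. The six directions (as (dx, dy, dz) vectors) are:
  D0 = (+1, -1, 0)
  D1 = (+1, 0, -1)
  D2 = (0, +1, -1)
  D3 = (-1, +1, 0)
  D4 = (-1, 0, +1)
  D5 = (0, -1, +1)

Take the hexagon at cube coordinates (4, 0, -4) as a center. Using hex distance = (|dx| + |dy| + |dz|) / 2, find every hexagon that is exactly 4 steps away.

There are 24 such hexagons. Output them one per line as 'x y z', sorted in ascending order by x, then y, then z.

Answer: 0 0 0
0 1 -1
0 2 -2
0 3 -3
0 4 -4
1 -1 0
1 4 -5
2 -2 0
2 4 -6
3 -3 0
3 4 -7
4 -4 0
4 4 -8
5 -4 -1
5 3 -8
6 -4 -2
6 2 -8
7 -4 -3
7 1 -8
8 -4 -4
8 -3 -5
8 -2 -6
8 -1 -7
8 0 -8

Derivation:
Walk ring at distance 4 from (4, 0, -4):
Start at center + D4*4 = (0, 0, 0)
  hex 0: (0, 0, 0)
  hex 1: (1, -1, 0)
  hex 2: (2, -2, 0)
  hex 3: (3, -3, 0)
  hex 4: (4, -4, 0)
  hex 5: (5, -4, -1)
  hex 6: (6, -4, -2)
  hex 7: (7, -4, -3)
  hex 8: (8, -4, -4)
  hex 9: (8, -3, -5)
  hex 10: (8, -2, -6)
  hex 11: (8, -1, -7)
  hex 12: (8, 0, -8)
  hex 13: (7, 1, -8)
  hex 14: (6, 2, -8)
  hex 15: (5, 3, -8)
  hex 16: (4, 4, -8)
  hex 17: (3, 4, -7)
  hex 18: (2, 4, -6)
  hex 19: (1, 4, -5)
  hex 20: (0, 4, -4)
  hex 21: (0, 3, -3)
  hex 22: (0, 2, -2)
  hex 23: (0, 1, -1)
Sorted: 24 hexes.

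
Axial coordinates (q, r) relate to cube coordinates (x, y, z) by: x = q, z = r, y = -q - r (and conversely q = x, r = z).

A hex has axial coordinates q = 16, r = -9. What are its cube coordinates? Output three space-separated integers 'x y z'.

x = q = 16
z = r = -9
y = -x - z = -(16) - (-9) = -7

Answer: 16 -7 -9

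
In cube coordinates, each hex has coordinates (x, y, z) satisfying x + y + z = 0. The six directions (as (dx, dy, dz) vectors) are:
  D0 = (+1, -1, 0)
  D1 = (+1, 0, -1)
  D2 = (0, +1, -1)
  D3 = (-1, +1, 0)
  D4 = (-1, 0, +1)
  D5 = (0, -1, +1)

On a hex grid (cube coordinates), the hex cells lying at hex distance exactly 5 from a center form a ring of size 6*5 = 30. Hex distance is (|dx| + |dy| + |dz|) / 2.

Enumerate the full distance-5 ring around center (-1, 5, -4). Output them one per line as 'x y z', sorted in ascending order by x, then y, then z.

Walk ring at distance 5 from (-1, 5, -4):
Start at center + D4*5 = (-6, 5, 1)
  hex 0: (-6, 5, 1)
  hex 1: (-5, 4, 1)
  hex 2: (-4, 3, 1)
  hex 3: (-3, 2, 1)
  hex 4: (-2, 1, 1)
  hex 5: (-1, 0, 1)
  hex 6: (0, 0, 0)
  hex 7: (1, 0, -1)
  hex 8: (2, 0, -2)
  hex 9: (3, 0, -3)
  hex 10: (4, 0, -4)
  hex 11: (4, 1, -5)
  hex 12: (4, 2, -6)
  hex 13: (4, 3, -7)
  hex 14: (4, 4, -8)
  hex 15: (4, 5, -9)
  hex 16: (3, 6, -9)
  hex 17: (2, 7, -9)
  hex 18: (1, 8, -9)
  hex 19: (0, 9, -9)
  hex 20: (-1, 10, -9)
  hex 21: (-2, 10, -8)
  hex 22: (-3, 10, -7)
  hex 23: (-4, 10, -6)
  hex 24: (-5, 10, -5)
  hex 25: (-6, 10, -4)
  hex 26: (-6, 9, -3)
  hex 27: (-6, 8, -2)
  hex 28: (-6, 7, -1)
  hex 29: (-6, 6, 0)
Sorted: 30 hexes.

Answer: -6 5 1
-6 6 0
-6 7 -1
-6 8 -2
-6 9 -3
-6 10 -4
-5 4 1
-5 10 -5
-4 3 1
-4 10 -6
-3 2 1
-3 10 -7
-2 1 1
-2 10 -8
-1 0 1
-1 10 -9
0 0 0
0 9 -9
1 0 -1
1 8 -9
2 0 -2
2 7 -9
3 0 -3
3 6 -9
4 0 -4
4 1 -5
4 2 -6
4 3 -7
4 4 -8
4 5 -9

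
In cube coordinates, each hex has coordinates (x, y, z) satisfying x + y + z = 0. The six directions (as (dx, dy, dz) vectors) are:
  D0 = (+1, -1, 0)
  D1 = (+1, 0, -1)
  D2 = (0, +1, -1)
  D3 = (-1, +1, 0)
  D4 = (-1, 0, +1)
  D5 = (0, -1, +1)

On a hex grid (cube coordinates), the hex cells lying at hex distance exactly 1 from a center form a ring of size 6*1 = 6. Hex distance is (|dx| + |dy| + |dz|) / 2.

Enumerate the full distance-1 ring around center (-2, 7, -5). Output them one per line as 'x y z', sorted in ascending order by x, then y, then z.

Answer: -3 7 -4
-3 8 -5
-2 6 -4
-2 8 -6
-1 6 -5
-1 7 -6

Derivation:
Walk ring at distance 1 from (-2, 7, -5):
Start at center + D4*1 = (-3, 7, -4)
  hex 0: (-3, 7, -4)
  hex 1: (-2, 6, -4)
  hex 2: (-1, 6, -5)
  hex 3: (-1, 7, -6)
  hex 4: (-2, 8, -6)
  hex 5: (-3, 8, -5)
Sorted: 6 hexes.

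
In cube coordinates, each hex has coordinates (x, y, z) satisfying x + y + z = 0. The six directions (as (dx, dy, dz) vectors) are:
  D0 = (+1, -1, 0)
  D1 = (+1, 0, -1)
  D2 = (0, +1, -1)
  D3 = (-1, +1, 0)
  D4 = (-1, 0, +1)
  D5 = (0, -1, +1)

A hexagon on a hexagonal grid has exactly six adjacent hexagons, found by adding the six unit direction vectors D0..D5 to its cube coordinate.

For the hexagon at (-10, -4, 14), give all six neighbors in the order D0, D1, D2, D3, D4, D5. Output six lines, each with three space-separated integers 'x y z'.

Answer: -9 -5 14
-9 -4 13
-10 -3 13
-11 -3 14
-11 -4 15
-10 -5 15

Derivation:
Center: (-10, -4, 14). Add each direction:
  D0: (-10, -4, 14) + (1, -1, 0) = (-9, -5, 14)
  D1: (-10, -4, 14) + (1, 0, -1) = (-9, -4, 13)
  D2: (-10, -4, 14) + (0, 1, -1) = (-10, -3, 13)
  D3: (-10, -4, 14) + (-1, 1, 0) = (-11, -3, 14)
  D4: (-10, -4, 14) + (-1, 0, 1) = (-11, -4, 15)
  D5: (-10, -4, 14) + (0, -1, 1) = (-10, -5, 15)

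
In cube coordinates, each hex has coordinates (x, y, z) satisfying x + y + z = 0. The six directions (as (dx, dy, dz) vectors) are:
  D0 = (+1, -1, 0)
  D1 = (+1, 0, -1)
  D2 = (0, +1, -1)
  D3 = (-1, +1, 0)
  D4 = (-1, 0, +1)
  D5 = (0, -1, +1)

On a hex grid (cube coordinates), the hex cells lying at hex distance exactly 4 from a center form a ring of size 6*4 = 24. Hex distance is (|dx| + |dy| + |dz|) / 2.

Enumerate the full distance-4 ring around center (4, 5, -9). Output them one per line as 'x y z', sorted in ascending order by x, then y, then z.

Walk ring at distance 4 from (4, 5, -9):
Start at center + D4*4 = (0, 5, -5)
  hex 0: (0, 5, -5)
  hex 1: (1, 4, -5)
  hex 2: (2, 3, -5)
  hex 3: (3, 2, -5)
  hex 4: (4, 1, -5)
  hex 5: (5, 1, -6)
  hex 6: (6, 1, -7)
  hex 7: (7, 1, -8)
  hex 8: (8, 1, -9)
  hex 9: (8, 2, -10)
  hex 10: (8, 3, -11)
  hex 11: (8, 4, -12)
  hex 12: (8, 5, -13)
  hex 13: (7, 6, -13)
  hex 14: (6, 7, -13)
  hex 15: (5, 8, -13)
  hex 16: (4, 9, -13)
  hex 17: (3, 9, -12)
  hex 18: (2, 9, -11)
  hex 19: (1, 9, -10)
  hex 20: (0, 9, -9)
  hex 21: (0, 8, -8)
  hex 22: (0, 7, -7)
  hex 23: (0, 6, -6)
Sorted: 24 hexes.

Answer: 0 5 -5
0 6 -6
0 7 -7
0 8 -8
0 9 -9
1 4 -5
1 9 -10
2 3 -5
2 9 -11
3 2 -5
3 9 -12
4 1 -5
4 9 -13
5 1 -6
5 8 -13
6 1 -7
6 7 -13
7 1 -8
7 6 -13
8 1 -9
8 2 -10
8 3 -11
8 4 -12
8 5 -13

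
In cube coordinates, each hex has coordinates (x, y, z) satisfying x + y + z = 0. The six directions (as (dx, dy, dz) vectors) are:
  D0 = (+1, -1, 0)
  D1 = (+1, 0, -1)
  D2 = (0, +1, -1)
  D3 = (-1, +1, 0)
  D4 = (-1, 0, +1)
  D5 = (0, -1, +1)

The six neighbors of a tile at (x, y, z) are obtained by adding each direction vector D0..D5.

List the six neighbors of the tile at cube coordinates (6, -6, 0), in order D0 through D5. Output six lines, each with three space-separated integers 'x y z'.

Answer: 7 -7 0
7 -6 -1
6 -5 -1
5 -5 0
5 -6 1
6 -7 1

Derivation:
Center: (6, -6, 0). Add each direction:
  D0: (6, -6, 0) + (1, -1, 0) = (7, -7, 0)
  D1: (6, -6, 0) + (1, 0, -1) = (7, -6, -1)
  D2: (6, -6, 0) + (0, 1, -1) = (6, -5, -1)
  D3: (6, -6, 0) + (-1, 1, 0) = (5, -5, 0)
  D4: (6, -6, 0) + (-1, 0, 1) = (5, -6, 1)
  D5: (6, -6, 0) + (0, -1, 1) = (6, -7, 1)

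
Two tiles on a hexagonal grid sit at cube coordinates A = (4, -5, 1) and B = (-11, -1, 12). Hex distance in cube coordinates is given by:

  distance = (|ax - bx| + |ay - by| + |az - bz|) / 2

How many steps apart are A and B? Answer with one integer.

|ax - bx| = |4 - (-11)| = 15
|ay - by| = |-5 - (-1)| = 4
|az - bz| = |1 - 12| = 11
distance = (15 + 4 + 11) / 2 = 30 / 2 = 15

Answer: 15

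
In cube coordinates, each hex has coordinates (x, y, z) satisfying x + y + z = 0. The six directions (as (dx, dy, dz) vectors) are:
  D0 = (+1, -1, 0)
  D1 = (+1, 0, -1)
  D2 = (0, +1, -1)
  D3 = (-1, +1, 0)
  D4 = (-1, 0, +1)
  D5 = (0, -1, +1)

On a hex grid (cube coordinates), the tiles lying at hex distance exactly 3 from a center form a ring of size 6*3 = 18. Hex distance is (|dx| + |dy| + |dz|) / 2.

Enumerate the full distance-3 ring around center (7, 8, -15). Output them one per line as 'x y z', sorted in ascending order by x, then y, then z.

Walk ring at distance 3 from (7, 8, -15):
Start at center + D4*3 = (4, 8, -12)
  hex 0: (4, 8, -12)
  hex 1: (5, 7, -12)
  hex 2: (6, 6, -12)
  hex 3: (7, 5, -12)
  hex 4: (8, 5, -13)
  hex 5: (9, 5, -14)
  hex 6: (10, 5, -15)
  hex 7: (10, 6, -16)
  hex 8: (10, 7, -17)
  hex 9: (10, 8, -18)
  hex 10: (9, 9, -18)
  hex 11: (8, 10, -18)
  hex 12: (7, 11, -18)
  hex 13: (6, 11, -17)
  hex 14: (5, 11, -16)
  hex 15: (4, 11, -15)
  hex 16: (4, 10, -14)
  hex 17: (4, 9, -13)
Sorted: 18 hexes.

Answer: 4 8 -12
4 9 -13
4 10 -14
4 11 -15
5 7 -12
5 11 -16
6 6 -12
6 11 -17
7 5 -12
7 11 -18
8 5 -13
8 10 -18
9 5 -14
9 9 -18
10 5 -15
10 6 -16
10 7 -17
10 8 -18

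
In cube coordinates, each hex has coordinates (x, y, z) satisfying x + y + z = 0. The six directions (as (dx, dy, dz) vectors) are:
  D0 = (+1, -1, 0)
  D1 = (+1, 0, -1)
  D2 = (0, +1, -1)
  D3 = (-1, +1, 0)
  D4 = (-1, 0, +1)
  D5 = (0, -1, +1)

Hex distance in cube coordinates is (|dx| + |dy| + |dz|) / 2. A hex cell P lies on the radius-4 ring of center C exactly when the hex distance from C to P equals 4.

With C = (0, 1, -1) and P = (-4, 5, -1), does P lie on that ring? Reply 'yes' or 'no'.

Answer: yes

Derivation:
|px - cx| = |-4 - 0| = 4
|py - cy| = |5 - 1| = 4
|pz - cz| = |-1 - (-1)| = 0
distance = (4+4+0)/2 = 8/2 = 4
radius = 4; distance == radius -> yes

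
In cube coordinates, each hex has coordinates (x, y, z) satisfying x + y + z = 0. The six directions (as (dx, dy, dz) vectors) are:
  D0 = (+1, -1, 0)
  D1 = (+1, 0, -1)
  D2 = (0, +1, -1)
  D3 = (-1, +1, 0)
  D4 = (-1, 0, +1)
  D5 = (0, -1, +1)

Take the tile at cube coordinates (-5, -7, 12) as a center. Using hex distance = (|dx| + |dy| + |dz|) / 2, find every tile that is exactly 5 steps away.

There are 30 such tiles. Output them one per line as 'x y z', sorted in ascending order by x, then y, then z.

Walk ring at distance 5 from (-5, -7, 12):
Start at center + D4*5 = (-10, -7, 17)
  hex 0: (-10, -7, 17)
  hex 1: (-9, -8, 17)
  hex 2: (-8, -9, 17)
  hex 3: (-7, -10, 17)
  hex 4: (-6, -11, 17)
  hex 5: (-5, -12, 17)
  hex 6: (-4, -12, 16)
  hex 7: (-3, -12, 15)
  hex 8: (-2, -12, 14)
  hex 9: (-1, -12, 13)
  hex 10: (0, -12, 12)
  hex 11: (0, -11, 11)
  hex 12: (0, -10, 10)
  hex 13: (0, -9, 9)
  hex 14: (0, -8, 8)
  hex 15: (0, -7, 7)
  hex 16: (-1, -6, 7)
  hex 17: (-2, -5, 7)
  hex 18: (-3, -4, 7)
  hex 19: (-4, -3, 7)
  hex 20: (-5, -2, 7)
  hex 21: (-6, -2, 8)
  hex 22: (-7, -2, 9)
  hex 23: (-8, -2, 10)
  hex 24: (-9, -2, 11)
  hex 25: (-10, -2, 12)
  hex 26: (-10, -3, 13)
  hex 27: (-10, -4, 14)
  hex 28: (-10, -5, 15)
  hex 29: (-10, -6, 16)
Sorted: 30 hexes.

Answer: -10 -7 17
-10 -6 16
-10 -5 15
-10 -4 14
-10 -3 13
-10 -2 12
-9 -8 17
-9 -2 11
-8 -9 17
-8 -2 10
-7 -10 17
-7 -2 9
-6 -11 17
-6 -2 8
-5 -12 17
-5 -2 7
-4 -12 16
-4 -3 7
-3 -12 15
-3 -4 7
-2 -12 14
-2 -5 7
-1 -12 13
-1 -6 7
0 -12 12
0 -11 11
0 -10 10
0 -9 9
0 -8 8
0 -7 7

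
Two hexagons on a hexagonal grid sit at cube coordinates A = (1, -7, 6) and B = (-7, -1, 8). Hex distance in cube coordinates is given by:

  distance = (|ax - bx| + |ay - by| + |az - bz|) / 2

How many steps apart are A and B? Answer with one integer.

Answer: 8

Derivation:
|ax - bx| = |1 - (-7)| = 8
|ay - by| = |-7 - (-1)| = 6
|az - bz| = |6 - 8| = 2
distance = (8 + 6 + 2) / 2 = 16 / 2 = 8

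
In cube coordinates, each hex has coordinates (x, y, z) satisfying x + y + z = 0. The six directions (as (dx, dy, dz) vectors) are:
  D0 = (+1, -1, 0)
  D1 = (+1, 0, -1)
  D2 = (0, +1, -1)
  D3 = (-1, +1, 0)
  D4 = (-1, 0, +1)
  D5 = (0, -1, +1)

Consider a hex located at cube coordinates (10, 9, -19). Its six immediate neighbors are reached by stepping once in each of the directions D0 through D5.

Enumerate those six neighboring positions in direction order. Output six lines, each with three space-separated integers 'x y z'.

Center: (10, 9, -19). Add each direction:
  D0: (10, 9, -19) + (1, -1, 0) = (11, 8, -19)
  D1: (10, 9, -19) + (1, 0, -1) = (11, 9, -20)
  D2: (10, 9, -19) + (0, 1, -1) = (10, 10, -20)
  D3: (10, 9, -19) + (-1, 1, 0) = (9, 10, -19)
  D4: (10, 9, -19) + (-1, 0, 1) = (9, 9, -18)
  D5: (10, 9, -19) + (0, -1, 1) = (10, 8, -18)

Answer: 11 8 -19
11 9 -20
10 10 -20
9 10 -19
9 9 -18
10 8 -18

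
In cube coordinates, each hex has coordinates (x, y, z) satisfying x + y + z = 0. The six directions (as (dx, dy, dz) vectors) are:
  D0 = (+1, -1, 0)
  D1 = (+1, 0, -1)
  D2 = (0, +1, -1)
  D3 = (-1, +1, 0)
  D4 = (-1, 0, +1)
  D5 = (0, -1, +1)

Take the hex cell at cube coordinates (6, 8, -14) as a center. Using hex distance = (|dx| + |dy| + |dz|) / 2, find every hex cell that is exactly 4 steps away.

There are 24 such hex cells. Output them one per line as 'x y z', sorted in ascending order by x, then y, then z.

Answer: 2 8 -10
2 9 -11
2 10 -12
2 11 -13
2 12 -14
3 7 -10
3 12 -15
4 6 -10
4 12 -16
5 5 -10
5 12 -17
6 4 -10
6 12 -18
7 4 -11
7 11 -18
8 4 -12
8 10 -18
9 4 -13
9 9 -18
10 4 -14
10 5 -15
10 6 -16
10 7 -17
10 8 -18

Derivation:
Walk ring at distance 4 from (6, 8, -14):
Start at center + D4*4 = (2, 8, -10)
  hex 0: (2, 8, -10)
  hex 1: (3, 7, -10)
  hex 2: (4, 6, -10)
  hex 3: (5, 5, -10)
  hex 4: (6, 4, -10)
  hex 5: (7, 4, -11)
  hex 6: (8, 4, -12)
  hex 7: (9, 4, -13)
  hex 8: (10, 4, -14)
  hex 9: (10, 5, -15)
  hex 10: (10, 6, -16)
  hex 11: (10, 7, -17)
  hex 12: (10, 8, -18)
  hex 13: (9, 9, -18)
  hex 14: (8, 10, -18)
  hex 15: (7, 11, -18)
  hex 16: (6, 12, -18)
  hex 17: (5, 12, -17)
  hex 18: (4, 12, -16)
  hex 19: (3, 12, -15)
  hex 20: (2, 12, -14)
  hex 21: (2, 11, -13)
  hex 22: (2, 10, -12)
  hex 23: (2, 9, -11)
Sorted: 24 hexes.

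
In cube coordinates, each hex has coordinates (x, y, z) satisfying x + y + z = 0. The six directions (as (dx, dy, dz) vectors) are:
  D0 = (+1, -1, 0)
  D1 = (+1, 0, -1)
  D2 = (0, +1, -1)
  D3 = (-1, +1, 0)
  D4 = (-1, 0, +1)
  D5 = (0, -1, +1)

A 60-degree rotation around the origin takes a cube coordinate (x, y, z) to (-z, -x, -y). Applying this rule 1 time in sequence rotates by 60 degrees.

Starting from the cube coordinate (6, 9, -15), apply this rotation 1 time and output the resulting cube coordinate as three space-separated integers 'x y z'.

Start: (6, 9, -15)
Step 1: (6, 9, -15) -> (-(-15), -(6), -(9)) = (15, -6, -9)

Answer: 15 -6 -9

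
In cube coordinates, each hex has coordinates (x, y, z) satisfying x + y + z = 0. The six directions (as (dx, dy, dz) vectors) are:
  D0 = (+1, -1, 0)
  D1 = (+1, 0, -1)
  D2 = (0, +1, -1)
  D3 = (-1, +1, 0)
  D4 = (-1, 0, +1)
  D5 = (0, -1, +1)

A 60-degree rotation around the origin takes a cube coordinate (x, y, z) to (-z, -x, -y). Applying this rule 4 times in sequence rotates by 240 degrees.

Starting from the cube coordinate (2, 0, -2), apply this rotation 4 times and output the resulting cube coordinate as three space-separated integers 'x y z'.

Answer: -2 2 0

Derivation:
Start: (2, 0, -2)
Step 1: (2, 0, -2) -> (-(-2), -(2), -(0)) = (2, -2, 0)
Step 2: (2, -2, 0) -> (-(0), -(2), -(-2)) = (0, -2, 2)
Step 3: (0, -2, 2) -> (-(2), -(0), -(-2)) = (-2, 0, 2)
Step 4: (-2, 0, 2) -> (-(2), -(-2), -(0)) = (-2, 2, 0)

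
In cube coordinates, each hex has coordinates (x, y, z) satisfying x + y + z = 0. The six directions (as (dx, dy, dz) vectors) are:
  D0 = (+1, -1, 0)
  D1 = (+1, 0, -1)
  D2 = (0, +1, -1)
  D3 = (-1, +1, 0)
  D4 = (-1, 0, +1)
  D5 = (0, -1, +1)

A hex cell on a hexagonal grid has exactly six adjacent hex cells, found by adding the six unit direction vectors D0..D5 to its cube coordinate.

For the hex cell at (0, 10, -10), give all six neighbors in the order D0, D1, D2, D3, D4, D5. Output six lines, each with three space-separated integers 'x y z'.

Center: (0, 10, -10). Add each direction:
  D0: (0, 10, -10) + (1, -1, 0) = (1, 9, -10)
  D1: (0, 10, -10) + (1, 0, -1) = (1, 10, -11)
  D2: (0, 10, -10) + (0, 1, -1) = (0, 11, -11)
  D3: (0, 10, -10) + (-1, 1, 0) = (-1, 11, -10)
  D4: (0, 10, -10) + (-1, 0, 1) = (-1, 10, -9)
  D5: (0, 10, -10) + (0, -1, 1) = (0, 9, -9)

Answer: 1 9 -10
1 10 -11
0 11 -11
-1 11 -10
-1 10 -9
0 9 -9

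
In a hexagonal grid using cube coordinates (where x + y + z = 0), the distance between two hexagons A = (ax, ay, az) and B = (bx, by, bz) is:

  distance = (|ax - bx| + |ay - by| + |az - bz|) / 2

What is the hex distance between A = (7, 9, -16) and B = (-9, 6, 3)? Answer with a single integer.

Answer: 19

Derivation:
|ax - bx| = |7 - (-9)| = 16
|ay - by| = |9 - 6| = 3
|az - bz| = |-16 - 3| = 19
distance = (16 + 3 + 19) / 2 = 38 / 2 = 19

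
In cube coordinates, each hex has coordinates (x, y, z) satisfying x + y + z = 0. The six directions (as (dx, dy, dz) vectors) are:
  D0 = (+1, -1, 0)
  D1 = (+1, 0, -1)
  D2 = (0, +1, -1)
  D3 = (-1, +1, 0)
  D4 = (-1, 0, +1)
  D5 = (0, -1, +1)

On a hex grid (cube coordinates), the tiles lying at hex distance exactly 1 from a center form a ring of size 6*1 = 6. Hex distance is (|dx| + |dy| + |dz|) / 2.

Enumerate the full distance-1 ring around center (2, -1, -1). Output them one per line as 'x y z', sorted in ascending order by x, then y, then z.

Answer: 1 -1 0
1 0 -1
2 -2 0
2 0 -2
3 -2 -1
3 -1 -2

Derivation:
Walk ring at distance 1 from (2, -1, -1):
Start at center + D4*1 = (1, -1, 0)
  hex 0: (1, -1, 0)
  hex 1: (2, -2, 0)
  hex 2: (3, -2, -1)
  hex 3: (3, -1, -2)
  hex 4: (2, 0, -2)
  hex 5: (1, 0, -1)
Sorted: 6 hexes.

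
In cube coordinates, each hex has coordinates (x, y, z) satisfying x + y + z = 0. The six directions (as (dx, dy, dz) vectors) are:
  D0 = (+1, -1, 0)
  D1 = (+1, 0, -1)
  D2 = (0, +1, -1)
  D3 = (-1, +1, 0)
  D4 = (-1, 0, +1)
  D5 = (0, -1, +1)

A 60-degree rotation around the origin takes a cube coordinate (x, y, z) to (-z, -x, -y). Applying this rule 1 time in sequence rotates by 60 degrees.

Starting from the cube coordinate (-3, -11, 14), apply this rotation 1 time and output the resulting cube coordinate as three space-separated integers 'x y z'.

Start: (-3, -11, 14)
Step 1: (-3, -11, 14) -> (-(14), -(-3), -(-11)) = (-14, 3, 11)

Answer: -14 3 11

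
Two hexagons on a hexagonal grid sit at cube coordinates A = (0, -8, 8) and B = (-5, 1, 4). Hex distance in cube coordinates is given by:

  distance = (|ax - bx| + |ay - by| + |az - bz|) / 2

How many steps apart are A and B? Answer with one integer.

Answer: 9

Derivation:
|ax - bx| = |0 - (-5)| = 5
|ay - by| = |-8 - 1| = 9
|az - bz| = |8 - 4| = 4
distance = (5 + 9 + 4) / 2 = 18 / 2 = 9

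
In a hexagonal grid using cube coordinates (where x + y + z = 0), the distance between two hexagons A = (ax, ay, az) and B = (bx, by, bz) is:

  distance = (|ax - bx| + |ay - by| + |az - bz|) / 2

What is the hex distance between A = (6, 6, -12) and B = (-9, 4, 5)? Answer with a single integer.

Answer: 17

Derivation:
|ax - bx| = |6 - (-9)| = 15
|ay - by| = |6 - 4| = 2
|az - bz| = |-12 - 5| = 17
distance = (15 + 2 + 17) / 2 = 34 / 2 = 17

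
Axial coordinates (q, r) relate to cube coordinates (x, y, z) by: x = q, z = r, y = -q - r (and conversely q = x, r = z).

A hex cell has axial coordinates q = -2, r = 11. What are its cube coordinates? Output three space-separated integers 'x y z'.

Answer: -2 -9 11

Derivation:
x = q = -2
z = r = 11
y = -x - z = -(-2) - (11) = -9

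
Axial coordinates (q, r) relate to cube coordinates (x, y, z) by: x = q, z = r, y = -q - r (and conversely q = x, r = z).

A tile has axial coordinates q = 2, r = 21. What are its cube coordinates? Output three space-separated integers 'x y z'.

Answer: 2 -23 21

Derivation:
x = q = 2
z = r = 21
y = -x - z = -(2) - (21) = -23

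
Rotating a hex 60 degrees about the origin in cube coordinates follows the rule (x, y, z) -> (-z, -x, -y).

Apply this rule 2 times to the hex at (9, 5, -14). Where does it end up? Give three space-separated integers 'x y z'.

Start: (9, 5, -14)
Step 1: (9, 5, -14) -> (-(-14), -(9), -(5)) = (14, -9, -5)
Step 2: (14, -9, -5) -> (-(-5), -(14), -(-9)) = (5, -14, 9)

Answer: 5 -14 9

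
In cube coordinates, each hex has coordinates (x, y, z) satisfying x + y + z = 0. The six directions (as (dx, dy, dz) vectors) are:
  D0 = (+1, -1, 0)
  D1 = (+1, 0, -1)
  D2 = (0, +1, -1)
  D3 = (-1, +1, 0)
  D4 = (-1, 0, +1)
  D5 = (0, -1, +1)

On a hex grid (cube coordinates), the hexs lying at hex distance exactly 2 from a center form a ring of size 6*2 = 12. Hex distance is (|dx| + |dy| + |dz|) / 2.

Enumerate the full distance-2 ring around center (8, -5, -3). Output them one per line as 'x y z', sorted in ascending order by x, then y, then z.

Walk ring at distance 2 from (8, -5, -3):
Start at center + D4*2 = (6, -5, -1)
  hex 0: (6, -5, -1)
  hex 1: (7, -6, -1)
  hex 2: (8, -7, -1)
  hex 3: (9, -7, -2)
  hex 4: (10, -7, -3)
  hex 5: (10, -6, -4)
  hex 6: (10, -5, -5)
  hex 7: (9, -4, -5)
  hex 8: (8, -3, -5)
  hex 9: (7, -3, -4)
  hex 10: (6, -3, -3)
  hex 11: (6, -4, -2)
Sorted: 12 hexes.

Answer: 6 -5 -1
6 -4 -2
6 -3 -3
7 -6 -1
7 -3 -4
8 -7 -1
8 -3 -5
9 -7 -2
9 -4 -5
10 -7 -3
10 -6 -4
10 -5 -5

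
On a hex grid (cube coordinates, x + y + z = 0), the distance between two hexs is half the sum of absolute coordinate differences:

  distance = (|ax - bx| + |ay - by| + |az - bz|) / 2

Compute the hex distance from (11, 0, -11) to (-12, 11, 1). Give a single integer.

|ax - bx| = |11 - (-12)| = 23
|ay - by| = |0 - 11| = 11
|az - bz| = |-11 - 1| = 12
distance = (23 + 11 + 12) / 2 = 46 / 2 = 23

Answer: 23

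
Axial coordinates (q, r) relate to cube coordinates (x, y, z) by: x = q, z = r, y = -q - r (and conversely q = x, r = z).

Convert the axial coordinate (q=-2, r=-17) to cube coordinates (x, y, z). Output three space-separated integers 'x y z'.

x = q = -2
z = r = -17
y = -x - z = -(-2) - (-17) = 19

Answer: -2 19 -17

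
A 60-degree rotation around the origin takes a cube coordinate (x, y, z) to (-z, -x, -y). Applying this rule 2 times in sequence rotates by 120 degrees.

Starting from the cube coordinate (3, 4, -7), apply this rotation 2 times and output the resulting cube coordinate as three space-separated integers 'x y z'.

Start: (3, 4, -7)
Step 1: (3, 4, -7) -> (-(-7), -(3), -(4)) = (7, -3, -4)
Step 2: (7, -3, -4) -> (-(-4), -(7), -(-3)) = (4, -7, 3)

Answer: 4 -7 3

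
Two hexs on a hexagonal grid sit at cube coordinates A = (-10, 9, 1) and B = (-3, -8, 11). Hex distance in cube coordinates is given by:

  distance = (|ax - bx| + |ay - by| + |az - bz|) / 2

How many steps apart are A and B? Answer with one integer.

Answer: 17

Derivation:
|ax - bx| = |-10 - (-3)| = 7
|ay - by| = |9 - (-8)| = 17
|az - bz| = |1 - 11| = 10
distance = (7 + 17 + 10) / 2 = 34 / 2 = 17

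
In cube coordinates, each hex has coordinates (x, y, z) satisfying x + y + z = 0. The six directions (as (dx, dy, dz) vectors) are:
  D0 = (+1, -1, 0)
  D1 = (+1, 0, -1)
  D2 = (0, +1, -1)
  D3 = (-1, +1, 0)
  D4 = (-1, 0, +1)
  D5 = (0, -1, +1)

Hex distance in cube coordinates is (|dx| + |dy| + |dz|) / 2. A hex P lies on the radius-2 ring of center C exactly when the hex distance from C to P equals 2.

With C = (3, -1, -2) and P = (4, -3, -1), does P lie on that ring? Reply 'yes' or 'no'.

Answer: yes

Derivation:
|px - cx| = |4 - 3| = 1
|py - cy| = |-3 - (-1)| = 2
|pz - cz| = |-1 - (-2)| = 1
distance = (1+2+1)/2 = 4/2 = 2
radius = 2; distance == radius -> yes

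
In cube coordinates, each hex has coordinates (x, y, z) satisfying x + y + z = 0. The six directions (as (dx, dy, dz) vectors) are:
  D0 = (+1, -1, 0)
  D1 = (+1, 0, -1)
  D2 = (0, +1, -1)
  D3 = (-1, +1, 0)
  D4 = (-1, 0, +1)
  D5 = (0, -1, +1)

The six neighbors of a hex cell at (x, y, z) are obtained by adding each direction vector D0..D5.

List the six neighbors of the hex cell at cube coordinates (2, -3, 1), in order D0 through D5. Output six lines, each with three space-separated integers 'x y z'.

Center: (2, -3, 1). Add each direction:
  D0: (2, -3, 1) + (1, -1, 0) = (3, -4, 1)
  D1: (2, -3, 1) + (1, 0, -1) = (3, -3, 0)
  D2: (2, -3, 1) + (0, 1, -1) = (2, -2, 0)
  D3: (2, -3, 1) + (-1, 1, 0) = (1, -2, 1)
  D4: (2, -3, 1) + (-1, 0, 1) = (1, -3, 2)
  D5: (2, -3, 1) + (0, -1, 1) = (2, -4, 2)

Answer: 3 -4 1
3 -3 0
2 -2 0
1 -2 1
1 -3 2
2 -4 2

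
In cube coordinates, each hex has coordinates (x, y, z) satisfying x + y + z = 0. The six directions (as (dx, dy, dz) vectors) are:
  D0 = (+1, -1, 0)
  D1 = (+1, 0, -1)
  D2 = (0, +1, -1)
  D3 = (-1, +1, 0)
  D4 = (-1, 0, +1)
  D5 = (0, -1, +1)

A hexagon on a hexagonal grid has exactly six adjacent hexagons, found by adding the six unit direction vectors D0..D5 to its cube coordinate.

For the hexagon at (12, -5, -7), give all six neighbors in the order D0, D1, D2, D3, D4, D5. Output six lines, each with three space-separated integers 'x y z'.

Center: (12, -5, -7). Add each direction:
  D0: (12, -5, -7) + (1, -1, 0) = (13, -6, -7)
  D1: (12, -5, -7) + (1, 0, -1) = (13, -5, -8)
  D2: (12, -5, -7) + (0, 1, -1) = (12, -4, -8)
  D3: (12, -5, -7) + (-1, 1, 0) = (11, -4, -7)
  D4: (12, -5, -7) + (-1, 0, 1) = (11, -5, -6)
  D5: (12, -5, -7) + (0, -1, 1) = (12, -6, -6)

Answer: 13 -6 -7
13 -5 -8
12 -4 -8
11 -4 -7
11 -5 -6
12 -6 -6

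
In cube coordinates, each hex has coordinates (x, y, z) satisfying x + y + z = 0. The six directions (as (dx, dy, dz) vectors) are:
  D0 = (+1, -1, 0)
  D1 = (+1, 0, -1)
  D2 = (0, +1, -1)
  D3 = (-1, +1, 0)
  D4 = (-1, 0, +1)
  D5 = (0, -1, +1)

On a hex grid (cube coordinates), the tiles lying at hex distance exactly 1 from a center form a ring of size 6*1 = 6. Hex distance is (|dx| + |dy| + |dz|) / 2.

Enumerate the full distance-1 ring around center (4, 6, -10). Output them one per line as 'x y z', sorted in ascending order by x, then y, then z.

Answer: 3 6 -9
3 7 -10
4 5 -9
4 7 -11
5 5 -10
5 6 -11

Derivation:
Walk ring at distance 1 from (4, 6, -10):
Start at center + D4*1 = (3, 6, -9)
  hex 0: (3, 6, -9)
  hex 1: (4, 5, -9)
  hex 2: (5, 5, -10)
  hex 3: (5, 6, -11)
  hex 4: (4, 7, -11)
  hex 5: (3, 7, -10)
Sorted: 6 hexes.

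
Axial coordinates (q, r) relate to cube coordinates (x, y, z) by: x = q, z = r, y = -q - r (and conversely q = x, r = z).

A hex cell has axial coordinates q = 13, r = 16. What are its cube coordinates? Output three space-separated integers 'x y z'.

Answer: 13 -29 16

Derivation:
x = q = 13
z = r = 16
y = -x - z = -(13) - (16) = -29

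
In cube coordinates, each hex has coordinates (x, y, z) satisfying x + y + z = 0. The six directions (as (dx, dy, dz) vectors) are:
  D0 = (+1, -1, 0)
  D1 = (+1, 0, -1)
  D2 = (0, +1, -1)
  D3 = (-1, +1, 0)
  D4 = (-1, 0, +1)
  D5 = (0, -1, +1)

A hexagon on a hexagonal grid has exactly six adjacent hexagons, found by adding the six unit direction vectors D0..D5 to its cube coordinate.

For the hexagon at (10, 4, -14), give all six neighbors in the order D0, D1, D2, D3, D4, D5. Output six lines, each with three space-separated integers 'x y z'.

Answer: 11 3 -14
11 4 -15
10 5 -15
9 5 -14
9 4 -13
10 3 -13

Derivation:
Center: (10, 4, -14). Add each direction:
  D0: (10, 4, -14) + (1, -1, 0) = (11, 3, -14)
  D1: (10, 4, -14) + (1, 0, -1) = (11, 4, -15)
  D2: (10, 4, -14) + (0, 1, -1) = (10, 5, -15)
  D3: (10, 4, -14) + (-1, 1, 0) = (9, 5, -14)
  D4: (10, 4, -14) + (-1, 0, 1) = (9, 4, -13)
  D5: (10, 4, -14) + (0, -1, 1) = (10, 3, -13)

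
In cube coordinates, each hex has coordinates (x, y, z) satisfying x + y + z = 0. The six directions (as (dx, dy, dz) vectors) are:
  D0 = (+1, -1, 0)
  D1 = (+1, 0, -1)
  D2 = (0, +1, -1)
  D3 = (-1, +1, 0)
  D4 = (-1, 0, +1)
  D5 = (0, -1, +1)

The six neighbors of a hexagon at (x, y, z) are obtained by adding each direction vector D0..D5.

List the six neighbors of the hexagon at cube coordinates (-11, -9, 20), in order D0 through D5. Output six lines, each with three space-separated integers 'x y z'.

Answer: -10 -10 20
-10 -9 19
-11 -8 19
-12 -8 20
-12 -9 21
-11 -10 21

Derivation:
Center: (-11, -9, 20). Add each direction:
  D0: (-11, -9, 20) + (1, -1, 0) = (-10, -10, 20)
  D1: (-11, -9, 20) + (1, 0, -1) = (-10, -9, 19)
  D2: (-11, -9, 20) + (0, 1, -1) = (-11, -8, 19)
  D3: (-11, -9, 20) + (-1, 1, 0) = (-12, -8, 20)
  D4: (-11, -9, 20) + (-1, 0, 1) = (-12, -9, 21)
  D5: (-11, -9, 20) + (0, -1, 1) = (-11, -10, 21)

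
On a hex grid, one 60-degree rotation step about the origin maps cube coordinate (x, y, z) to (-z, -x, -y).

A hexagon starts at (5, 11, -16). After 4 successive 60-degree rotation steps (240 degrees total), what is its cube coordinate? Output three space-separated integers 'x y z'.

Answer: -16 5 11

Derivation:
Start: (5, 11, -16)
Step 1: (5, 11, -16) -> (-(-16), -(5), -(11)) = (16, -5, -11)
Step 2: (16, -5, -11) -> (-(-11), -(16), -(-5)) = (11, -16, 5)
Step 3: (11, -16, 5) -> (-(5), -(11), -(-16)) = (-5, -11, 16)
Step 4: (-5, -11, 16) -> (-(16), -(-5), -(-11)) = (-16, 5, 11)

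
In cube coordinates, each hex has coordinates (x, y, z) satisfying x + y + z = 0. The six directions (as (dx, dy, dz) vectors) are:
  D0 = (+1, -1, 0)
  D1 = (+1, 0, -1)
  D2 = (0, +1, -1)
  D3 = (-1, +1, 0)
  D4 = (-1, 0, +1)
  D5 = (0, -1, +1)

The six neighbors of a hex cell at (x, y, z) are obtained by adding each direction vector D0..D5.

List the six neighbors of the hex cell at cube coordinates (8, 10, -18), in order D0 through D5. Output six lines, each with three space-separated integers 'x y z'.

Answer: 9 9 -18
9 10 -19
8 11 -19
7 11 -18
7 10 -17
8 9 -17

Derivation:
Center: (8, 10, -18). Add each direction:
  D0: (8, 10, -18) + (1, -1, 0) = (9, 9, -18)
  D1: (8, 10, -18) + (1, 0, -1) = (9, 10, -19)
  D2: (8, 10, -18) + (0, 1, -1) = (8, 11, -19)
  D3: (8, 10, -18) + (-1, 1, 0) = (7, 11, -18)
  D4: (8, 10, -18) + (-1, 0, 1) = (7, 10, -17)
  D5: (8, 10, -18) + (0, -1, 1) = (8, 9, -17)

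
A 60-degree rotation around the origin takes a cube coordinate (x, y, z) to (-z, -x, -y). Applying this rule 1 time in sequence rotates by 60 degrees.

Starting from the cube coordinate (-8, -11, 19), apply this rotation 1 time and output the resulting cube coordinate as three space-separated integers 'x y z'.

Answer: -19 8 11

Derivation:
Start: (-8, -11, 19)
Step 1: (-8, -11, 19) -> (-(19), -(-8), -(-11)) = (-19, 8, 11)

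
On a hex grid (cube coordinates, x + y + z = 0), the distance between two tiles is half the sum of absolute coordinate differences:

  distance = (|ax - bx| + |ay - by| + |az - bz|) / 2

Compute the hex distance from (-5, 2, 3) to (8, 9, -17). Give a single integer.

Answer: 20

Derivation:
|ax - bx| = |-5 - 8| = 13
|ay - by| = |2 - 9| = 7
|az - bz| = |3 - (-17)| = 20
distance = (13 + 7 + 20) / 2 = 40 / 2 = 20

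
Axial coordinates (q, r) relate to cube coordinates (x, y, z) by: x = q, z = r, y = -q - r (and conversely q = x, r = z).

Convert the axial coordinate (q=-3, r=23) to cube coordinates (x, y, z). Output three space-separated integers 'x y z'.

Answer: -3 -20 23

Derivation:
x = q = -3
z = r = 23
y = -x - z = -(-3) - (23) = -20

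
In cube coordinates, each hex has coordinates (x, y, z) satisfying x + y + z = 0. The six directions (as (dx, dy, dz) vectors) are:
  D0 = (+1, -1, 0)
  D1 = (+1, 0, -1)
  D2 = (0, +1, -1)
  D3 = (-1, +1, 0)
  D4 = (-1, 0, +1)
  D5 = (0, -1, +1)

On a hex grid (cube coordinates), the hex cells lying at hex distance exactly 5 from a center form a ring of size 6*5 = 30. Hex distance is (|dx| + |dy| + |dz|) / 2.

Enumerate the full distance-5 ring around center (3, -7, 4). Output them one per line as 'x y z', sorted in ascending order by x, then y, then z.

Walk ring at distance 5 from (3, -7, 4):
Start at center + D4*5 = (-2, -7, 9)
  hex 0: (-2, -7, 9)
  hex 1: (-1, -8, 9)
  hex 2: (0, -9, 9)
  hex 3: (1, -10, 9)
  hex 4: (2, -11, 9)
  hex 5: (3, -12, 9)
  hex 6: (4, -12, 8)
  hex 7: (5, -12, 7)
  hex 8: (6, -12, 6)
  hex 9: (7, -12, 5)
  hex 10: (8, -12, 4)
  hex 11: (8, -11, 3)
  hex 12: (8, -10, 2)
  hex 13: (8, -9, 1)
  hex 14: (8, -8, 0)
  hex 15: (8, -7, -1)
  hex 16: (7, -6, -1)
  hex 17: (6, -5, -1)
  hex 18: (5, -4, -1)
  hex 19: (4, -3, -1)
  hex 20: (3, -2, -1)
  hex 21: (2, -2, 0)
  hex 22: (1, -2, 1)
  hex 23: (0, -2, 2)
  hex 24: (-1, -2, 3)
  hex 25: (-2, -2, 4)
  hex 26: (-2, -3, 5)
  hex 27: (-2, -4, 6)
  hex 28: (-2, -5, 7)
  hex 29: (-2, -6, 8)
Sorted: 30 hexes.

Answer: -2 -7 9
-2 -6 8
-2 -5 7
-2 -4 6
-2 -3 5
-2 -2 4
-1 -8 9
-1 -2 3
0 -9 9
0 -2 2
1 -10 9
1 -2 1
2 -11 9
2 -2 0
3 -12 9
3 -2 -1
4 -12 8
4 -3 -1
5 -12 7
5 -4 -1
6 -12 6
6 -5 -1
7 -12 5
7 -6 -1
8 -12 4
8 -11 3
8 -10 2
8 -9 1
8 -8 0
8 -7 -1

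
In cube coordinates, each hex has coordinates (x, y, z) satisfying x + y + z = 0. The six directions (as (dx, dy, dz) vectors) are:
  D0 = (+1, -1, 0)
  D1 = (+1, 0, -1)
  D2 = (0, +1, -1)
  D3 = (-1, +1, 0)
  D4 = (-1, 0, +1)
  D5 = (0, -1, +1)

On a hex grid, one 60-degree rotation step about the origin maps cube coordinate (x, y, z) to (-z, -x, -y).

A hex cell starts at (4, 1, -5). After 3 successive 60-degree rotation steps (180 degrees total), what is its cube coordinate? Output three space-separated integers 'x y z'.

Answer: -4 -1 5

Derivation:
Start: (4, 1, -5)
Step 1: (4, 1, -5) -> (-(-5), -(4), -(1)) = (5, -4, -1)
Step 2: (5, -4, -1) -> (-(-1), -(5), -(-4)) = (1, -5, 4)
Step 3: (1, -5, 4) -> (-(4), -(1), -(-5)) = (-4, -1, 5)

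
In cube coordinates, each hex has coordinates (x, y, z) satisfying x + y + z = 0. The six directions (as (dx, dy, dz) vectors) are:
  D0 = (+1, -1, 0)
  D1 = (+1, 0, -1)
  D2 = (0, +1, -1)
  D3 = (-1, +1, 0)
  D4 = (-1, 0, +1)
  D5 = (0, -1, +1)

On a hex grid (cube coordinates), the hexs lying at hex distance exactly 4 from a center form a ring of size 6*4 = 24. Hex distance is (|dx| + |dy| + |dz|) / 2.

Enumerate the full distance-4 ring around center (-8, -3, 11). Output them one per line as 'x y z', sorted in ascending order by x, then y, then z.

Answer: -12 -3 15
-12 -2 14
-12 -1 13
-12 0 12
-12 1 11
-11 -4 15
-11 1 10
-10 -5 15
-10 1 9
-9 -6 15
-9 1 8
-8 -7 15
-8 1 7
-7 -7 14
-7 0 7
-6 -7 13
-6 -1 7
-5 -7 12
-5 -2 7
-4 -7 11
-4 -6 10
-4 -5 9
-4 -4 8
-4 -3 7

Derivation:
Walk ring at distance 4 from (-8, -3, 11):
Start at center + D4*4 = (-12, -3, 15)
  hex 0: (-12, -3, 15)
  hex 1: (-11, -4, 15)
  hex 2: (-10, -5, 15)
  hex 3: (-9, -6, 15)
  hex 4: (-8, -7, 15)
  hex 5: (-7, -7, 14)
  hex 6: (-6, -7, 13)
  hex 7: (-5, -7, 12)
  hex 8: (-4, -7, 11)
  hex 9: (-4, -6, 10)
  hex 10: (-4, -5, 9)
  hex 11: (-4, -4, 8)
  hex 12: (-4, -3, 7)
  hex 13: (-5, -2, 7)
  hex 14: (-6, -1, 7)
  hex 15: (-7, 0, 7)
  hex 16: (-8, 1, 7)
  hex 17: (-9, 1, 8)
  hex 18: (-10, 1, 9)
  hex 19: (-11, 1, 10)
  hex 20: (-12, 1, 11)
  hex 21: (-12, 0, 12)
  hex 22: (-12, -1, 13)
  hex 23: (-12, -2, 14)
Sorted: 24 hexes.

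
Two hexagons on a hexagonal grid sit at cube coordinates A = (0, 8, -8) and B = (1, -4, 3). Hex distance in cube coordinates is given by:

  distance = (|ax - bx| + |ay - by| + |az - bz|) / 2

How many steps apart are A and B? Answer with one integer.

|ax - bx| = |0 - 1| = 1
|ay - by| = |8 - (-4)| = 12
|az - bz| = |-8 - 3| = 11
distance = (1 + 12 + 11) / 2 = 24 / 2 = 12

Answer: 12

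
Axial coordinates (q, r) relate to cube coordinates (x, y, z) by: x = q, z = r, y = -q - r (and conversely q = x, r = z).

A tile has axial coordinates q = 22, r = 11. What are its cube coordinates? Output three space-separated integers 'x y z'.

Answer: 22 -33 11

Derivation:
x = q = 22
z = r = 11
y = -x - z = -(22) - (11) = -33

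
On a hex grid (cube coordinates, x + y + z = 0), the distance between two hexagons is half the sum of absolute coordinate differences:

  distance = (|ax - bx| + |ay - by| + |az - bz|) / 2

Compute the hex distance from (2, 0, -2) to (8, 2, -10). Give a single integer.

|ax - bx| = |2 - 8| = 6
|ay - by| = |0 - 2| = 2
|az - bz| = |-2 - (-10)| = 8
distance = (6 + 2 + 8) / 2 = 16 / 2 = 8

Answer: 8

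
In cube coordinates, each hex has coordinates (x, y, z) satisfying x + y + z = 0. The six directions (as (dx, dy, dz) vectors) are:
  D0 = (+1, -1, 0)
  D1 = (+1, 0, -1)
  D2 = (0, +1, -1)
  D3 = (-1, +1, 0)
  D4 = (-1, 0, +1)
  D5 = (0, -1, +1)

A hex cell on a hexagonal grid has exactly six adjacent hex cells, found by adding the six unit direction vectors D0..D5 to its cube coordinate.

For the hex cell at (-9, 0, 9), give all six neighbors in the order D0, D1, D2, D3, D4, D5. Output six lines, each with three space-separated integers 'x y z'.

Answer: -8 -1 9
-8 0 8
-9 1 8
-10 1 9
-10 0 10
-9 -1 10

Derivation:
Center: (-9, 0, 9). Add each direction:
  D0: (-9, 0, 9) + (1, -1, 0) = (-8, -1, 9)
  D1: (-9, 0, 9) + (1, 0, -1) = (-8, 0, 8)
  D2: (-9, 0, 9) + (0, 1, -1) = (-9, 1, 8)
  D3: (-9, 0, 9) + (-1, 1, 0) = (-10, 1, 9)
  D4: (-9, 0, 9) + (-1, 0, 1) = (-10, 0, 10)
  D5: (-9, 0, 9) + (0, -1, 1) = (-9, -1, 10)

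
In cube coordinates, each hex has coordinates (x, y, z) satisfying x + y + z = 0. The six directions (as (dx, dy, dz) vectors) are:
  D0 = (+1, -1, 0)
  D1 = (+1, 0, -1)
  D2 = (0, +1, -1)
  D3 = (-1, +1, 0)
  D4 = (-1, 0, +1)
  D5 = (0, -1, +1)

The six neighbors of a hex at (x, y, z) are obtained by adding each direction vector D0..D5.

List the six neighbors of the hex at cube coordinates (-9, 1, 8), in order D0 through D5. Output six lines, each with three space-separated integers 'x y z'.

Center: (-9, 1, 8). Add each direction:
  D0: (-9, 1, 8) + (1, -1, 0) = (-8, 0, 8)
  D1: (-9, 1, 8) + (1, 0, -1) = (-8, 1, 7)
  D2: (-9, 1, 8) + (0, 1, -1) = (-9, 2, 7)
  D3: (-9, 1, 8) + (-1, 1, 0) = (-10, 2, 8)
  D4: (-9, 1, 8) + (-1, 0, 1) = (-10, 1, 9)
  D5: (-9, 1, 8) + (0, -1, 1) = (-9, 0, 9)

Answer: -8 0 8
-8 1 7
-9 2 7
-10 2 8
-10 1 9
-9 0 9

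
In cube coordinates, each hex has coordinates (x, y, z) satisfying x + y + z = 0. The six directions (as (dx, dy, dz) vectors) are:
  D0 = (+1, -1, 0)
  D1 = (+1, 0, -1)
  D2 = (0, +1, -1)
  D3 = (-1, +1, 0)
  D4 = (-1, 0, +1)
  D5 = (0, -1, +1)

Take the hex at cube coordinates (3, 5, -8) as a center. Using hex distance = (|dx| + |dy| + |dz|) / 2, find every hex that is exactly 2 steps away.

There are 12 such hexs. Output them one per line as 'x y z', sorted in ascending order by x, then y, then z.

Answer: 1 5 -6
1 6 -7
1 7 -8
2 4 -6
2 7 -9
3 3 -6
3 7 -10
4 3 -7
4 6 -10
5 3 -8
5 4 -9
5 5 -10

Derivation:
Walk ring at distance 2 from (3, 5, -8):
Start at center + D4*2 = (1, 5, -6)
  hex 0: (1, 5, -6)
  hex 1: (2, 4, -6)
  hex 2: (3, 3, -6)
  hex 3: (4, 3, -7)
  hex 4: (5, 3, -8)
  hex 5: (5, 4, -9)
  hex 6: (5, 5, -10)
  hex 7: (4, 6, -10)
  hex 8: (3, 7, -10)
  hex 9: (2, 7, -9)
  hex 10: (1, 7, -8)
  hex 11: (1, 6, -7)
Sorted: 12 hexes.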